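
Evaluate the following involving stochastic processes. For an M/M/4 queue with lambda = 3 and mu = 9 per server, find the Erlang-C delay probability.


a = lambda/mu = 0.3333
rho = a/c = 0.0833
Erlang-C formula applied:
C(c,a) = 4.0209e-04

4.0209e-04


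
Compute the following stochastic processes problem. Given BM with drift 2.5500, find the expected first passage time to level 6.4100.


Expected first passage time = a/mu
= 6.4100/2.5500
= 2.5137

2.5137


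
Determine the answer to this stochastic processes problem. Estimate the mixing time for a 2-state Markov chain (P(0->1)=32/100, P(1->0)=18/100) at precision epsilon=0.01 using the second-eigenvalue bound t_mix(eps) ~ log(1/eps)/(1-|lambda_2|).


lambda_2 = |1 - p01 - p10| = |1 - 0.3200 - 0.1800| = 0.5000
t_mix ~ log(1/eps)/(1 - |lambda_2|)
= log(100)/(1 - 0.5000) = 4.6052/0.5000
= 9.2103

9.2103


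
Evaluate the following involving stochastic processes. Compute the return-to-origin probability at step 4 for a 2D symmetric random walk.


P = C(4,2)^2 / 4^4
= 6^2 / 256
= 36 / 256
= 0.1406

0.1406


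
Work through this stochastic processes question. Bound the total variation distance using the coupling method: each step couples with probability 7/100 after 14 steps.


TV distance bound <= (1-delta)^n
= (1 - 0.0700)^14
= 0.9300^14
= 0.3620

0.3620


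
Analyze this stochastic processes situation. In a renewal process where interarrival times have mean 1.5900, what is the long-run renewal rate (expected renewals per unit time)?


Long-run renewal rate = 1/E(X)
= 1/1.5900
= 0.6289

0.6289


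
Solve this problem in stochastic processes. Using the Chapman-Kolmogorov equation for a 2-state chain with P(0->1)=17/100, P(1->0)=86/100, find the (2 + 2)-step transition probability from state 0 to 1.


P^4 = P^2 * P^2
Computing via matrix multiplication of the transition matrix.
Entry (0,1) of P^4 = 0.1650

0.1650


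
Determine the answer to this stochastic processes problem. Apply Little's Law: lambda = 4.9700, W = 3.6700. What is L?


Little's Law: L = lambda * W
= 4.9700 * 3.6700
= 18.2399

18.2399


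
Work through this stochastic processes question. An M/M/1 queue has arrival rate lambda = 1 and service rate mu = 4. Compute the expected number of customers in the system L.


rho = 1/4 = 0.2500
L = rho/(1-rho)
= 0.2500/0.7500
= 0.3333

0.3333


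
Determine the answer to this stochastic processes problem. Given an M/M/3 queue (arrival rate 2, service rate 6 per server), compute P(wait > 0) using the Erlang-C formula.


a = lambda/mu = 0.3333
rho = a/c = 0.1111
Erlang-C formula applied:
C(c,a) = 0.0050

0.0050


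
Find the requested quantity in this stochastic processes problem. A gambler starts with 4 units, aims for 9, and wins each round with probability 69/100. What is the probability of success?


Gambler's ruin formula:
r = q/p = 0.3100/0.6900 = 0.4493
P(win) = (1 - r^i)/(1 - r^N)
= (1 - 0.4493^4)/(1 - 0.4493^9)
= 0.9600

0.9600


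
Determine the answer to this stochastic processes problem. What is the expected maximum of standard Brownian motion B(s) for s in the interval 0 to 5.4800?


E(max B(s)) = sqrt(2t/pi)
= sqrt(2*5.4800/pi)
= sqrt(3.4887)
= 1.8678

1.8678


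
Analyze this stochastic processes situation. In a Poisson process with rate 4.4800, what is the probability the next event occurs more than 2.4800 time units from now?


P(X > t) = exp(-lambda * t)
= exp(-4.4800 * 2.4800)
= exp(-11.1104) = 1.4956e-05

1.4956e-05


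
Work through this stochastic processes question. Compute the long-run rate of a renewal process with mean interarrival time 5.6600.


Long-run renewal rate = 1/E(X)
= 1/5.6600
= 0.1767

0.1767


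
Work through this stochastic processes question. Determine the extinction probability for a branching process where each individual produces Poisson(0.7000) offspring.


Since mu = 0.7000 <= 1, extinction probability = 1.

1.0000


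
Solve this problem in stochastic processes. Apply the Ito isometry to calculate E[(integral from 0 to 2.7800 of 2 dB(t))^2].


By Ito isometry: E[(int f dB)^2] = int f^2 dt
= 2^2 * 2.7800
= 4 * 2.7800 = 11.1200

11.1200


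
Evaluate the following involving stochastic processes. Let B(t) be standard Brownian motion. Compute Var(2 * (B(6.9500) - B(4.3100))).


Var(alpha*(B(t)-B(s))) = alpha^2 * (t-s)
= 2^2 * (6.9500 - 4.3100)
= 4 * 2.6400
= 10.5600

10.5600


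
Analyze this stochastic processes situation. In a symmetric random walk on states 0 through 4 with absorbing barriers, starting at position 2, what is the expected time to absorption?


For symmetric RW on 0,...,N with absorbing barriers, E(i) = i*(N-i)
E(2) = 2 * 2 = 4

4


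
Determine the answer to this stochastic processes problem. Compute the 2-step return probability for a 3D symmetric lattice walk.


P(return in 2 steps) = P(reverse first step) = 1/(2d)
= 1/6
= 0.1667

0.1667


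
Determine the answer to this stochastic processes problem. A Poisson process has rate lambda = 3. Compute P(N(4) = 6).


P(N(t)=k) = (lambda*t)^k * exp(-lambda*t) / k!
lambda*t = 12
= 12^6 * exp(-12) / 6!
= 2985984 * 6.1442e-06 / 720
= 0.0255

0.0255


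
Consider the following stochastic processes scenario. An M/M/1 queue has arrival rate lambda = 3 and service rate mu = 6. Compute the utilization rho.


rho = lambda/mu
= 3/6
= 0.5000

0.5000


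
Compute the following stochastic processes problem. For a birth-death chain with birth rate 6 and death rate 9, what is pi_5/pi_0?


For birth-death process, pi_n/pi_0 = (lambda/mu)^n
= (6/9)^5
= 0.1317

0.1317


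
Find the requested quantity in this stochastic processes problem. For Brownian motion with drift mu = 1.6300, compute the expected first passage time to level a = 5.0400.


Expected first passage time = a/mu
= 5.0400/1.6300
= 3.0920

3.0920


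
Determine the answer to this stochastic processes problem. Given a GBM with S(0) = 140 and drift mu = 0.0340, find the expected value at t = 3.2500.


E[S(t)] = S(0) * exp(mu * t)
= 140 * exp(0.0340 * 3.2500)
= 140 * 1.1168
= 156.3571

156.3571


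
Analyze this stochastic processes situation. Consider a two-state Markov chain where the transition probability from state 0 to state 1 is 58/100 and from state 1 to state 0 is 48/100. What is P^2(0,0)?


Computing P^2 by matrix multiplication.
P = [[0.4200, 0.5800], [0.4800, 0.5200]]
After raising P to the power 2:
P^2(0,0) = 0.4548

0.4548


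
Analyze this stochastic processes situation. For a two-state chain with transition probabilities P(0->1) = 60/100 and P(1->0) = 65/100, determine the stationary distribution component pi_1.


Stationary distribution: pi_0 = p10/(p01+p10), pi_1 = p01/(p01+p10)
p01 = 0.6000, p10 = 0.6500
pi_1 = 0.4800

0.4800


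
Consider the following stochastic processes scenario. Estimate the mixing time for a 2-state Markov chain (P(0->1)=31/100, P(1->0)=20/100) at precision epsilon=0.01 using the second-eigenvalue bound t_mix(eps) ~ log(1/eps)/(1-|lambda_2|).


lambda_2 = |1 - p01 - p10| = |1 - 0.3100 - 0.2000| = 0.4900
t_mix ~ log(1/eps)/(1 - |lambda_2|)
= log(100)/(1 - 0.4900) = 4.6052/0.5100
= 9.0297

9.0297


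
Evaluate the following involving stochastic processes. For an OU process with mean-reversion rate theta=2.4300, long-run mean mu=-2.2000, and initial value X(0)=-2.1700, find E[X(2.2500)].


E[X(t)] = mu + (X(0) - mu)*exp(-theta*t)
= -2.2000 + (-2.1700 - -2.2000)*exp(-2.4300*2.2500)
= -2.2000 + 0.0300 * 0.0042
= -2.1999

-2.1999


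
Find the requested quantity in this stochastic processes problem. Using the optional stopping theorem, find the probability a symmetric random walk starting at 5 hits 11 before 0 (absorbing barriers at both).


By optional stopping theorem: E(M at tau) = M(0) = 5
P(hit 11)*11 + P(hit 0)*0 = 5
P(hit 11) = (5 - 0)/(11 - 0) = 5/11 = 0.4545

0.4545


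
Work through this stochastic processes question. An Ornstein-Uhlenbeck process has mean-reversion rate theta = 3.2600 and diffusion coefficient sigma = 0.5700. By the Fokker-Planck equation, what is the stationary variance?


Stationary variance = sigma^2 / (2*theta)
= 0.5700^2 / (2*3.2600)
= 0.3249 / 6.5200
= 0.0498

0.0498


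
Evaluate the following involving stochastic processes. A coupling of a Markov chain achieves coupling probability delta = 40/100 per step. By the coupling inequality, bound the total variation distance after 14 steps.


TV distance bound <= (1-delta)^n
= (1 - 0.4000)^14
= 0.6000^14
= 7.8364e-04

7.8364e-04


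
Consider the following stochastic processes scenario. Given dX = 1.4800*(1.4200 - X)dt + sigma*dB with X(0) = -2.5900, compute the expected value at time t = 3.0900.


E[X(t)] = mu + (X(0) - mu)*exp(-theta*t)
= 1.4200 + (-2.5900 - 1.4200)*exp(-1.4800*3.0900)
= 1.4200 + -4.0100 * 0.0103
= 1.3786

1.3786


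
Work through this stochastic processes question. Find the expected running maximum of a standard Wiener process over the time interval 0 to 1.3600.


E(max B(s)) = sqrt(2t/pi)
= sqrt(2*1.3600/pi)
= sqrt(0.8658)
= 0.9305

0.9305


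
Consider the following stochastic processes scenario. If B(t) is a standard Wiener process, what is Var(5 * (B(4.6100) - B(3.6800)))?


Var(alpha*(B(t)-B(s))) = alpha^2 * (t-s)
= 5^2 * (4.6100 - 3.6800)
= 25 * 0.9300
= 23.2500

23.2500


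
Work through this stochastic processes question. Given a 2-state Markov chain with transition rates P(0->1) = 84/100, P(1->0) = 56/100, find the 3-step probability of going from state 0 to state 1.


Computing P^3 by matrix multiplication.
P = [[0.1600, 0.8400], [0.5600, 0.4400]]
After raising P to the power 3:
P^3(0,1) = 0.6384

0.6384


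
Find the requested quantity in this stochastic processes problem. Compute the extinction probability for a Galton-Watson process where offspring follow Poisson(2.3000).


Since mu = 2.3000 > 1, extinction prob q < 1.
Solve s = exp(mu*(s-1)) iteratively.
q = 0.1376

0.1376


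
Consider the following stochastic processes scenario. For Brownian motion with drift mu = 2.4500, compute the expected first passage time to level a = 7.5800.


Expected first passage time = a/mu
= 7.5800/2.4500
= 3.0939

3.0939


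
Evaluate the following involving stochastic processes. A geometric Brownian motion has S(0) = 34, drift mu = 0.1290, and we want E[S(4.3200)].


E[S(t)] = S(0) * exp(mu * t)
= 34 * exp(0.1290 * 4.3200)
= 34 * 1.7459
= 59.3612

59.3612


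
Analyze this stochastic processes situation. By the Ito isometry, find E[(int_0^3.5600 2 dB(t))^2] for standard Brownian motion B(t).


By Ito isometry: E[(int f dB)^2] = int f^2 dt
= 2^2 * 3.5600
= 4 * 3.5600 = 14.2400

14.2400


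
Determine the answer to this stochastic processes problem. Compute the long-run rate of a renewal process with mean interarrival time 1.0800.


Long-run renewal rate = 1/E(X)
= 1/1.0800
= 0.9259

0.9259


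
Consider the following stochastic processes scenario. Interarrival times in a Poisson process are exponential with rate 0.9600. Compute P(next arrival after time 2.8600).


P(X > t) = exp(-lambda * t)
= exp(-0.9600 * 2.8600)
= exp(-2.7456) = 0.0642

0.0642


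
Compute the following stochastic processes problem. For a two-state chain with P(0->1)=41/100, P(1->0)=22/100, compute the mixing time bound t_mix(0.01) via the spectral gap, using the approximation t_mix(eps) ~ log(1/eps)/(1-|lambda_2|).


lambda_2 = |1 - p01 - p10| = |1 - 0.4100 - 0.2200| = 0.3700
t_mix ~ log(1/eps)/(1 - |lambda_2|)
= log(100)/(1 - 0.3700) = 4.6052/0.6300
= 7.3098

7.3098


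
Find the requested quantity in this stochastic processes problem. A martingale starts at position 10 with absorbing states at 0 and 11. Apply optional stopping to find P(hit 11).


By optional stopping theorem: E(M at tau) = M(0) = 10
P(hit 11)*11 + P(hit 0)*0 = 10
P(hit 11) = (10 - 0)/(11 - 0) = 10/11 = 0.9091

0.9091


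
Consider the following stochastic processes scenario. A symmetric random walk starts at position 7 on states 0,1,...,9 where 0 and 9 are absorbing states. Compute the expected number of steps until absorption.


For symmetric RW on 0,...,N with absorbing barriers, E(i) = i*(N-i)
E(7) = 7 * 2 = 14

14


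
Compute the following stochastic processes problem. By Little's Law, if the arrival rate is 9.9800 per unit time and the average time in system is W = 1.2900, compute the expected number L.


Little's Law: L = lambda * W
= 9.9800 * 1.2900
= 12.8742

12.8742


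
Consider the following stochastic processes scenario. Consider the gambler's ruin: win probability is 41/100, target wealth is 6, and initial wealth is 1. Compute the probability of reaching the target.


Gambler's ruin formula:
r = q/p = 0.5900/0.4100 = 1.4390
P(win) = (1 - r^i)/(1 - r^N)
= (1 - 1.4390^1)/(1 - 1.4390^6)
= 0.0557

0.0557


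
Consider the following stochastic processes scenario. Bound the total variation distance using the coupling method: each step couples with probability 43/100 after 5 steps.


TV distance bound <= (1-delta)^n
= (1 - 0.4300)^5
= 0.5700^5
= 0.0602

0.0602


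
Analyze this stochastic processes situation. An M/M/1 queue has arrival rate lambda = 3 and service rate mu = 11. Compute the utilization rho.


rho = lambda/mu
= 3/11
= 0.2727

0.2727


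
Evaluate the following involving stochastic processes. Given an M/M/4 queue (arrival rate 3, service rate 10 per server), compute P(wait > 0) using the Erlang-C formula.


a = lambda/mu = 0.3000
rho = a/c = 0.0750
Erlang-C formula applied:
C(c,a) = 2.7030e-04

2.7030e-04


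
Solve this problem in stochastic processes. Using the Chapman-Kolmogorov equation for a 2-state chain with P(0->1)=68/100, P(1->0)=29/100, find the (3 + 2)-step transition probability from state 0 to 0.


P^5 = P^3 * P^2
Computing via matrix multiplication of the transition matrix.
Entry (0,0) of P^5 = 0.2990

0.2990


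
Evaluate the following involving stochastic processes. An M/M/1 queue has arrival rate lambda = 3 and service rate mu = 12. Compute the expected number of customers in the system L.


rho = 3/12 = 0.2500
L = rho/(1-rho)
= 0.2500/0.7500
= 0.3333

0.3333


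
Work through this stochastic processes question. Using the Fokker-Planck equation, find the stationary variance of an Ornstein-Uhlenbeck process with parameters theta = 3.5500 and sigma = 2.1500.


Stationary variance = sigma^2 / (2*theta)
= 2.1500^2 / (2*3.5500)
= 4.6225 / 7.1000
= 0.6511

0.6511


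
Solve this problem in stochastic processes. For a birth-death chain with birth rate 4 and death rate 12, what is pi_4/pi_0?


For birth-death process, pi_n/pi_0 = (lambda/mu)^n
= (4/12)^4
= 0.0123

0.0123


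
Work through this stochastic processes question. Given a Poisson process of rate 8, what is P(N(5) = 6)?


P(N(t)=k) = (lambda*t)^k * exp(-lambda*t) / k!
lambda*t = 40
= 40^6 * exp(-40) / 6!
= 4096000000 * 4.2484e-18 / 720
= 2.4168e-11

2.4168e-11


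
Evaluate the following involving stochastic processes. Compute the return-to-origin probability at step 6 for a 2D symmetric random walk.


P = C(6,3)^2 / 4^6
= 20^2 / 4096
= 400 / 4096
= 0.0977

0.0977


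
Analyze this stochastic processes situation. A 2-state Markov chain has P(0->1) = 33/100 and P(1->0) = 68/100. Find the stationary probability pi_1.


Stationary distribution: pi_0 = p10/(p01+p10), pi_1 = p01/(p01+p10)
p01 = 0.3300, p10 = 0.6800
pi_1 = 0.3267

0.3267


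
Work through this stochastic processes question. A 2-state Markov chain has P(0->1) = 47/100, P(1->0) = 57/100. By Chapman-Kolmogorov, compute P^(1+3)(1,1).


P^4 = P^1 * P^3
Computing via matrix multiplication of the transition matrix.
Entry (1,1) of P^4 = 0.4519

0.4519


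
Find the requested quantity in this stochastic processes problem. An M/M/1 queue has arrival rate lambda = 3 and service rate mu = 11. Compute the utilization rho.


rho = lambda/mu
= 3/11
= 0.2727

0.2727


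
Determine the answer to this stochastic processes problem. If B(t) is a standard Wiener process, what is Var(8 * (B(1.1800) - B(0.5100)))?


Var(alpha*(B(t)-B(s))) = alpha^2 * (t-s)
= 8^2 * (1.1800 - 0.5100)
= 64 * 0.6700
= 42.8800

42.8800


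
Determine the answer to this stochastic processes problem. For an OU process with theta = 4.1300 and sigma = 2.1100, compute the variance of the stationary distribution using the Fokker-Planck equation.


Stationary variance = sigma^2 / (2*theta)
= 2.1100^2 / (2*4.1300)
= 4.4521 / 8.2600
= 0.5390

0.5390


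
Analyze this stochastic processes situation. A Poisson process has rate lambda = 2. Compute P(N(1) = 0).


P(N(t)=k) = (lambda*t)^k * exp(-lambda*t) / k!
lambda*t = 2
= 2^0 * exp(-2) / 0!
= 1 * 0.1353 / 1
= 0.1353

0.1353


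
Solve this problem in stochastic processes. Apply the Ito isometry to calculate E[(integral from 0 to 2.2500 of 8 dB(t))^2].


By Ito isometry: E[(int f dB)^2] = int f^2 dt
= 8^2 * 2.2500
= 64 * 2.2500 = 144.0000

144.0000


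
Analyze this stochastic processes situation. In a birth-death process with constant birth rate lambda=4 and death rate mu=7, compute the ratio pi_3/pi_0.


For birth-death process, pi_n/pi_0 = (lambda/mu)^n
= (4/7)^3
= 0.1866

0.1866


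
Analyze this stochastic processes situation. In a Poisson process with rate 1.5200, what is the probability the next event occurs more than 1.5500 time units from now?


P(X > t) = exp(-lambda * t)
= exp(-1.5200 * 1.5500)
= exp(-2.3560) = 0.0948

0.0948


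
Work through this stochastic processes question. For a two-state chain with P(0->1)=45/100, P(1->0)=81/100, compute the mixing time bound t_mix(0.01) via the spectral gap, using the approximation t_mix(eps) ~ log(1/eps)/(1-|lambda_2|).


lambda_2 = |1 - p01 - p10| = |1 - 0.4500 - 0.8100| = 0.2600
t_mix ~ log(1/eps)/(1 - |lambda_2|)
= log(100)/(1 - 0.2600) = 4.6052/0.7400
= 6.2232

6.2232


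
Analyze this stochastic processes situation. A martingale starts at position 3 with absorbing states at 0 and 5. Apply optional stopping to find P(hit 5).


By optional stopping theorem: E(M at tau) = M(0) = 3
P(hit 5)*5 + P(hit 0)*0 = 3
P(hit 5) = (3 - 0)/(5 - 0) = 3/5 = 0.6000

0.6000


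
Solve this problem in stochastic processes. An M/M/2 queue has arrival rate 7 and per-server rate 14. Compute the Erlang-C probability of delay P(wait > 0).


a = lambda/mu = 0.5000
rho = a/c = 0.2500
Erlang-C formula applied:
C(c,a) = 0.1000

0.1000


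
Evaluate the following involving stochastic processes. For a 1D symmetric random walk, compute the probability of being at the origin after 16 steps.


P(S(16) = 0) = C(16,8) / 4^8
= 12870 / 65536
= 0.1964

0.1964


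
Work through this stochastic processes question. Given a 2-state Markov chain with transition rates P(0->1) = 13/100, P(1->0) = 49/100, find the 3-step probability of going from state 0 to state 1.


Computing P^3 by matrix multiplication.
P = [[0.8700, 0.1300], [0.4900, 0.5100]]
After raising P to the power 3:
P^3(0,1) = 0.1982

0.1982


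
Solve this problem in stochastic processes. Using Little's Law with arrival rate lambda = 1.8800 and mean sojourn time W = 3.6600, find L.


Little's Law: L = lambda * W
= 1.8800 * 3.6600
= 6.8808

6.8808


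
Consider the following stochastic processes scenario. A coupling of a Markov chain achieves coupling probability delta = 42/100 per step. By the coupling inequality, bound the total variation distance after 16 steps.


TV distance bound <= (1-delta)^n
= (1 - 0.4200)^16
= 0.5800^16
= 1.6400e-04

1.6400e-04


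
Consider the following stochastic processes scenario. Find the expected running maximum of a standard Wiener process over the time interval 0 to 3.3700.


E(max B(s)) = sqrt(2t/pi)
= sqrt(2*3.3700/pi)
= sqrt(2.1454)
= 1.4647

1.4647


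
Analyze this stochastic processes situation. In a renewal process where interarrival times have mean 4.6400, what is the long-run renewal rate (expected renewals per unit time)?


Long-run renewal rate = 1/E(X)
= 1/4.6400
= 0.2155

0.2155


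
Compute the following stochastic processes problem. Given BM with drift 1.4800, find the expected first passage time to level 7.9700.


Expected first passage time = a/mu
= 7.9700/1.4800
= 5.3851

5.3851


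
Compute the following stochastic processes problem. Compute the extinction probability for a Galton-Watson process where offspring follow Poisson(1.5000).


Since mu = 1.5000 > 1, extinction prob q < 1.
Solve s = exp(mu*(s-1)) iteratively.
q = 0.4172

0.4172


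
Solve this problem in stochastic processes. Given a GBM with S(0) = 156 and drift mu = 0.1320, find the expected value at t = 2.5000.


E[S(t)] = S(0) * exp(mu * t)
= 156 * exp(0.1320 * 2.5000)
= 156 * 1.3910
= 216.9910

216.9910


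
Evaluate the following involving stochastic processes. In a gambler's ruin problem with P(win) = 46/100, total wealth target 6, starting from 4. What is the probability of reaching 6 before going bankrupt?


Gambler's ruin formula:
r = q/p = 0.5400/0.4600 = 1.1739
P(win) = (1 - r^i)/(1 - r^N)
= (1 - 1.1739^4)/(1 - 1.1739^6)
= 0.5560

0.5560


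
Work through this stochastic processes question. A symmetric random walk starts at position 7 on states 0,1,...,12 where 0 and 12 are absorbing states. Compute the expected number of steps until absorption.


For symmetric RW on 0,...,N with absorbing barriers, E(i) = i*(N-i)
E(7) = 7 * 5 = 35

35


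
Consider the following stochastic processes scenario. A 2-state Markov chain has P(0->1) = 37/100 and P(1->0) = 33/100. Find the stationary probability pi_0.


Stationary distribution: pi_0 = p10/(p01+p10), pi_1 = p01/(p01+p10)
p01 = 0.3700, p10 = 0.3300
pi_0 = 0.4714

0.4714


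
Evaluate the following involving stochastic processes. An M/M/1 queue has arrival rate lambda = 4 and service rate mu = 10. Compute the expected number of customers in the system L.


rho = 4/10 = 0.4000
L = rho/(1-rho)
= 0.4000/0.6000
= 0.6667

0.6667


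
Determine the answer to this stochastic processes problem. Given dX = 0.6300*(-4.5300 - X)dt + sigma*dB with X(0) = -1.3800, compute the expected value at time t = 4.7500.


E[X(t)] = mu + (X(0) - mu)*exp(-theta*t)
= -4.5300 + (-1.3800 - -4.5300)*exp(-0.6300*4.7500)
= -4.5300 + 3.1500 * 0.0502
= -4.3720

-4.3720


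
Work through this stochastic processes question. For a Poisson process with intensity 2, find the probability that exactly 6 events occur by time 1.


P(N(t)=k) = (lambda*t)^k * exp(-lambda*t) / k!
lambda*t = 2
= 2^6 * exp(-2) / 6!
= 64 * 0.1353 / 720
= 0.0120

0.0120


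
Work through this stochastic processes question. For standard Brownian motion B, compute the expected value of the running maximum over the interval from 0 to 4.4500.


E(max B(s)) = sqrt(2t/pi)
= sqrt(2*4.4500/pi)
= sqrt(2.8330)
= 1.6831

1.6831


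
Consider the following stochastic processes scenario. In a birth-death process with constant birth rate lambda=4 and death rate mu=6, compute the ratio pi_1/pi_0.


For birth-death process, pi_n/pi_0 = (lambda/mu)^n
= (4/6)^1
= 0.6667

0.6667


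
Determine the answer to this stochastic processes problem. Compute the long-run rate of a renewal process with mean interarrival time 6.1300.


Long-run renewal rate = 1/E(X)
= 1/6.1300
= 0.1631

0.1631


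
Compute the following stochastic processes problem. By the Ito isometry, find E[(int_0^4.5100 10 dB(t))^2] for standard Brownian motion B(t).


By Ito isometry: E[(int f dB)^2] = int f^2 dt
= 10^2 * 4.5100
= 100 * 4.5100 = 451.0000

451.0000


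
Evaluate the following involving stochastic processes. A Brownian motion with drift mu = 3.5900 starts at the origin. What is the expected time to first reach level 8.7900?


Expected first passage time = a/mu
= 8.7900/3.5900
= 2.4485

2.4485


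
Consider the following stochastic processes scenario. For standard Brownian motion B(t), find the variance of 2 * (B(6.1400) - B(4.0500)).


Var(alpha*(B(t)-B(s))) = alpha^2 * (t-s)
= 2^2 * (6.1400 - 4.0500)
= 4 * 2.0900
= 8.3600

8.3600


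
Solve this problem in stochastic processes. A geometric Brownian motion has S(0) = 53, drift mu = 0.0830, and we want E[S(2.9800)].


E[S(t)] = S(0) * exp(mu * t)
= 53 * exp(0.0830 * 2.9800)
= 53 * 1.2806
= 67.8726

67.8726


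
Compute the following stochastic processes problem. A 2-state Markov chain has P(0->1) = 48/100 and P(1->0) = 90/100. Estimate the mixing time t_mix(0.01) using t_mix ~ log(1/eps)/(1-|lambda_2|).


lambda_2 = |1 - p01 - p10| = |1 - 0.4800 - 0.9000| = 0.3800
t_mix ~ log(1/eps)/(1 - |lambda_2|)
= log(100)/(1 - 0.3800) = 4.6052/0.6200
= 7.4277

7.4277


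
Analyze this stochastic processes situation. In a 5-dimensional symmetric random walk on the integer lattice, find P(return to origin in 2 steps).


P(return in 2 steps) = P(reverse first step) = 1/(2d)
= 1/10
= 0.1000

0.1000


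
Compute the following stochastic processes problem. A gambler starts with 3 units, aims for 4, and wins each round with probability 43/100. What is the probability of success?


Gambler's ruin formula:
r = q/p = 0.5700/0.4300 = 1.3256
P(win) = (1 - r^i)/(1 - r^N)
= (1 - 1.3256^3)/(1 - 1.3256^4)
= 0.6367

0.6367


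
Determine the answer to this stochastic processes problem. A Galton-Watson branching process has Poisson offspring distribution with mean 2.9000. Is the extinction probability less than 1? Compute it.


Since mu = 2.9000 > 1, extinction prob q < 1.
Solve s = exp(mu*(s-1)) iteratively.
q = 0.0668

0.0668


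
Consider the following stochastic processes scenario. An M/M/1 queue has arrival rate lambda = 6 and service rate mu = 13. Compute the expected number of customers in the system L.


rho = 6/13 = 0.4615
L = rho/(1-rho)
= 0.4615/0.5385
= 0.8571

0.8571


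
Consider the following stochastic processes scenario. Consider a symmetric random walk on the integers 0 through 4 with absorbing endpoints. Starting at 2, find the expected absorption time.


For symmetric RW on 0,...,N with absorbing barriers, E(i) = i*(N-i)
E(2) = 2 * 2 = 4

4


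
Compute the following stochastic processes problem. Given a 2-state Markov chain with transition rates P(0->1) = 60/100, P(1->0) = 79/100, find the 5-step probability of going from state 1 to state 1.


Computing P^5 by matrix multiplication.
P = [[0.4000, 0.6000], [0.7900, 0.2100]]
After raising P to the power 5:
P^5(1,1) = 0.4265

0.4265


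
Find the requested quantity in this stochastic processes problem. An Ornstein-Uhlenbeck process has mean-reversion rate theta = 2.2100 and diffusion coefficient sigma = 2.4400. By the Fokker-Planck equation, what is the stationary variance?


Stationary variance = sigma^2 / (2*theta)
= 2.4400^2 / (2*2.2100)
= 5.9536 / 4.4200
= 1.3470

1.3470


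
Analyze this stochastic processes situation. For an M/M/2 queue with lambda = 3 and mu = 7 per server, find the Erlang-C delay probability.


a = lambda/mu = 0.4286
rho = a/c = 0.2143
Erlang-C formula applied:
C(c,a) = 0.0756

0.0756


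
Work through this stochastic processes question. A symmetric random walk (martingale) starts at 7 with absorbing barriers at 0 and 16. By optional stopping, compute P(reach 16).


By optional stopping theorem: E(M at tau) = M(0) = 7
P(hit 16)*16 + P(hit 0)*0 = 7
P(hit 16) = (7 - 0)/(16 - 0) = 7/16 = 0.4375

0.4375


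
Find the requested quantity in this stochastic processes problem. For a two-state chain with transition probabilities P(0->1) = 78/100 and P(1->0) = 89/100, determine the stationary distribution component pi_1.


Stationary distribution: pi_0 = p10/(p01+p10), pi_1 = p01/(p01+p10)
p01 = 0.7800, p10 = 0.8900
pi_1 = 0.4671

0.4671


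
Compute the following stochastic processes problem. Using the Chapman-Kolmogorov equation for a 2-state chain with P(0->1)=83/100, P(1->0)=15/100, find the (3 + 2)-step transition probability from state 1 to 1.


P^5 = P^3 * P^2
Computing via matrix multiplication of the transition matrix.
Entry (1,1) of P^5 = 0.8469

0.8469


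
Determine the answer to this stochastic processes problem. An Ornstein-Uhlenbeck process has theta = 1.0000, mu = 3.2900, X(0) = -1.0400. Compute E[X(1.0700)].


E[X(t)] = mu + (X(0) - mu)*exp(-theta*t)
= 3.2900 + (-1.0400 - 3.2900)*exp(-1.0000*1.0700)
= 3.2900 + -4.3300 * 0.3430
= 1.8048

1.8048


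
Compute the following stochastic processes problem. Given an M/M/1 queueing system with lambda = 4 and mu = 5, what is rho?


rho = lambda/mu
= 4/5
= 0.8000

0.8000


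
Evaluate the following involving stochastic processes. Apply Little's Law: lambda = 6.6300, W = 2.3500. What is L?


Little's Law: L = lambda * W
= 6.6300 * 2.3500
= 15.5805

15.5805


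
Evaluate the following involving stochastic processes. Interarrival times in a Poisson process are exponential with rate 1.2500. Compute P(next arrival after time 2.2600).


P(X > t) = exp(-lambda * t)
= exp(-1.2500 * 2.2600)
= exp(-2.8250) = 0.0593

0.0593


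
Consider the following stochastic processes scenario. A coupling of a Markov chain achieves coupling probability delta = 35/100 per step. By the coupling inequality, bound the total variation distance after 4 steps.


TV distance bound <= (1-delta)^n
= (1 - 0.3500)^4
= 0.6500^4
= 0.1785

0.1785


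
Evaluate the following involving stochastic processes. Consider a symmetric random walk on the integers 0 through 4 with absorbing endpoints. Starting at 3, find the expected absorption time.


For symmetric RW on 0,...,N with absorbing barriers, E(i) = i*(N-i)
E(3) = 3 * 1 = 3

3


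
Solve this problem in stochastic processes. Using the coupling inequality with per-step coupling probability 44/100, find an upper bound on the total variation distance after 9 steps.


TV distance bound <= (1-delta)^n
= (1 - 0.4400)^9
= 0.5600^9
= 0.0054

0.0054


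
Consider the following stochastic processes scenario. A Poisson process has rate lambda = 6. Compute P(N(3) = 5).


P(N(t)=k) = (lambda*t)^k * exp(-lambda*t) / k!
lambda*t = 18
= 18^5 * exp(-18) / 5!
= 1889568 * 1.5230e-08 / 120
= 2.3982e-04

2.3982e-04


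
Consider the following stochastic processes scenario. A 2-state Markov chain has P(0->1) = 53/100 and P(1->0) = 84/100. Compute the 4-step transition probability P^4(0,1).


Computing P^4 by matrix multiplication.
P = [[0.4700, 0.5300], [0.8400, 0.1600]]
After raising P to the power 4:
P^4(0,1) = 0.3796

0.3796


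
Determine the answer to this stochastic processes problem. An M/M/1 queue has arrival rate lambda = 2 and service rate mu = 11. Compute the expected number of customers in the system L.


rho = 2/11 = 0.1818
L = rho/(1-rho)
= 0.1818/0.8182
= 0.2222

0.2222


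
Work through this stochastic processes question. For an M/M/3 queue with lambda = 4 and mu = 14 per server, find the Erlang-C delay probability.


a = lambda/mu = 0.2857
rho = a/c = 0.0952
Erlang-C formula applied:
C(c,a) = 0.0032

0.0032


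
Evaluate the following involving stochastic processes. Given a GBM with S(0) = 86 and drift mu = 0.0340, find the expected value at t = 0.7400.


E[S(t)] = S(0) * exp(mu * t)
= 86 * exp(0.0340 * 0.7400)
= 86 * 1.0255
= 88.1912

88.1912


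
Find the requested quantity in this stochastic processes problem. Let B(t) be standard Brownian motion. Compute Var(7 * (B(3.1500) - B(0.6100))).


Var(alpha*(B(t)-B(s))) = alpha^2 * (t-s)
= 7^2 * (3.1500 - 0.6100)
= 49 * 2.5400
= 124.4600

124.4600


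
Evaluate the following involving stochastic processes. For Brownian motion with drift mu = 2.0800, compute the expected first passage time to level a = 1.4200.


Expected first passage time = a/mu
= 1.4200/2.0800
= 0.6827

0.6827


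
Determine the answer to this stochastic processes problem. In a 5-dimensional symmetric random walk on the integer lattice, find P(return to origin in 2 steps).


P(return in 2 steps) = P(reverse first step) = 1/(2d)
= 1/10
= 0.1000

0.1000


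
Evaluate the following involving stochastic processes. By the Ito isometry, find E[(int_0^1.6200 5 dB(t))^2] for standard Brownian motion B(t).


By Ito isometry: E[(int f dB)^2] = int f^2 dt
= 5^2 * 1.6200
= 25 * 1.6200 = 40.5000

40.5000


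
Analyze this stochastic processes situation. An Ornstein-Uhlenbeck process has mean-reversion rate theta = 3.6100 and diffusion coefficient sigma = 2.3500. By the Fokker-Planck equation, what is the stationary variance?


Stationary variance = sigma^2 / (2*theta)
= 2.3500^2 / (2*3.6100)
= 5.5225 / 7.2200
= 0.7649

0.7649


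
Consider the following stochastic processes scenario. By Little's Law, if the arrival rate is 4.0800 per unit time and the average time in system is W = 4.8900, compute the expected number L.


Little's Law: L = lambda * W
= 4.0800 * 4.8900
= 19.9512

19.9512


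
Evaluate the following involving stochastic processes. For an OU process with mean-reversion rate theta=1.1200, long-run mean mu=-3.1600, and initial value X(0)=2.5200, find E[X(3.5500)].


E[X(t)] = mu + (X(0) - mu)*exp(-theta*t)
= -3.1600 + (2.5200 - -3.1600)*exp(-1.1200*3.5500)
= -3.1600 + 5.6800 * 0.0188
= -3.0534

-3.0534


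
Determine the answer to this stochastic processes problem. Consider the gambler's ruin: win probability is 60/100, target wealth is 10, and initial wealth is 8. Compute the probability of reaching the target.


Gambler's ruin formula:
r = q/p = 0.4000/0.6000 = 0.6667
P(win) = (1 - r^i)/(1 - r^N)
= (1 - 0.6667^8)/(1 - 0.6667^10)
= 0.9779

0.9779


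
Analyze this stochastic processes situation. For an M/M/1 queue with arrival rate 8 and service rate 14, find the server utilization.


rho = lambda/mu
= 8/14
= 0.5714

0.5714


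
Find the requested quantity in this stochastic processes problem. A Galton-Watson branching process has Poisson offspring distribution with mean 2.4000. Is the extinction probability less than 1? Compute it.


Since mu = 2.4000 > 1, extinction prob q < 1.
Solve s = exp(mu*(s-1)) iteratively.
q = 0.1214

0.1214


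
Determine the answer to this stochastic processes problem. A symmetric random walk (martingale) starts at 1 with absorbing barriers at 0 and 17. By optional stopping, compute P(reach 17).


By optional stopping theorem: E(M at tau) = M(0) = 1
P(hit 17)*17 + P(hit 0)*0 = 1
P(hit 17) = (1 - 0)/(17 - 0) = 1/17 = 0.0588

0.0588


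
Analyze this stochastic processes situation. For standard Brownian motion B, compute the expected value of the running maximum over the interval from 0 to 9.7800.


E(max B(s)) = sqrt(2t/pi)
= sqrt(2*9.7800/pi)
= sqrt(6.2261)
= 2.4952

2.4952


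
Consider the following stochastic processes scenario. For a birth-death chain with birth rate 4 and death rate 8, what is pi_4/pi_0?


For birth-death process, pi_n/pi_0 = (lambda/mu)^n
= (4/8)^4
= 0.0625

0.0625


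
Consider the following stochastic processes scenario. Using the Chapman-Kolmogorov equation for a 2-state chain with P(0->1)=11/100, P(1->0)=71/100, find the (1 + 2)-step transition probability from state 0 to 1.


P^3 = P^1 * P^2
Computing via matrix multiplication of the transition matrix.
Entry (0,1) of P^3 = 0.1334

0.1334


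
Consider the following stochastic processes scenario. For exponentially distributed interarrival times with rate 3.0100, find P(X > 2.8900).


P(X > t) = exp(-lambda * t)
= exp(-3.0100 * 2.8900)
= exp(-8.6989) = 1.6677e-04

1.6677e-04


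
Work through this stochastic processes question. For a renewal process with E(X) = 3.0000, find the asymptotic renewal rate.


Long-run renewal rate = 1/E(X)
= 1/3.0000
= 0.3333

0.3333


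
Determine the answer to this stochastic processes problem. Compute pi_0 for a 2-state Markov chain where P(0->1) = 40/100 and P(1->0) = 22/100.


Stationary distribution: pi_0 = p10/(p01+p10), pi_1 = p01/(p01+p10)
p01 = 0.4000, p10 = 0.2200
pi_0 = 0.3548

0.3548


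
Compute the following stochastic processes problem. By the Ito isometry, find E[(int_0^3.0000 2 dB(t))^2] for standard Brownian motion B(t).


By Ito isometry: E[(int f dB)^2] = int f^2 dt
= 2^2 * 3.0000
= 4 * 3.0000 = 12.0000

12.0000


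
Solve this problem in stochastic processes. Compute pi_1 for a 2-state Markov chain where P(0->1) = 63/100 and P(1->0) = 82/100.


Stationary distribution: pi_0 = p10/(p01+p10), pi_1 = p01/(p01+p10)
p01 = 0.6300, p10 = 0.8200
pi_1 = 0.4345

0.4345


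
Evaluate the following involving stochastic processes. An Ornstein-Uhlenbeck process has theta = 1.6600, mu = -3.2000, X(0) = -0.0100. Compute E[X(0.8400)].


E[X(t)] = mu + (X(0) - mu)*exp(-theta*t)
= -3.2000 + (-0.0100 - -3.2000)*exp(-1.6600*0.8400)
= -3.2000 + 3.1900 * 0.2480
= -2.4089

-2.4089


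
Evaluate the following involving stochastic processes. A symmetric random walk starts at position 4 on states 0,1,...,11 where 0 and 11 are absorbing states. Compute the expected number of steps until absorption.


For symmetric RW on 0,...,N with absorbing barriers, E(i) = i*(N-i)
E(4) = 4 * 7 = 28

28


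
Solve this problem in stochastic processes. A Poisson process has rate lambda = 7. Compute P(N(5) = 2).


P(N(t)=k) = (lambda*t)^k * exp(-lambda*t) / k!
lambda*t = 35
= 35^2 * exp(-35) / 2!
= 1225 * 6.3051e-16 / 2
= 3.8619e-13

3.8619e-13


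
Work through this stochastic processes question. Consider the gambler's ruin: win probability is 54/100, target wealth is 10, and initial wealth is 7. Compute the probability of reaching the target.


Gambler's ruin formula:
r = q/p = 0.4600/0.5400 = 0.8519
P(win) = (1 - r^i)/(1 - r^N)
= (1 - 0.8519^7)/(1 - 0.8519^10)
= 0.8444

0.8444


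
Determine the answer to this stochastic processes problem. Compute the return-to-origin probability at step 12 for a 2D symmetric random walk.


P = C(12,6)^2 / 4^12
= 924^2 / 16777216
= 853776 / 16777216
= 0.0509

0.0509


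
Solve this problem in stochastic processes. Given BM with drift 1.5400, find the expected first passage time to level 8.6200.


Expected first passage time = a/mu
= 8.6200/1.5400
= 5.5974

5.5974


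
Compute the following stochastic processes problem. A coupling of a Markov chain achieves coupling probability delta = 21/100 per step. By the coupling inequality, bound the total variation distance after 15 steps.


TV distance bound <= (1-delta)^n
= (1 - 0.2100)^15
= 0.7900^15
= 0.0291

0.0291


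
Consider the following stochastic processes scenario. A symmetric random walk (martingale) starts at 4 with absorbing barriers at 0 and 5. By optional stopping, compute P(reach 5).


By optional stopping theorem: E(M at tau) = M(0) = 4
P(hit 5)*5 + P(hit 0)*0 = 4
P(hit 5) = (4 - 0)/(5 - 0) = 4/5 = 0.8000

0.8000


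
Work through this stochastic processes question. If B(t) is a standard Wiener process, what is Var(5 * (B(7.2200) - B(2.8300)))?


Var(alpha*(B(t)-B(s))) = alpha^2 * (t-s)
= 5^2 * (7.2200 - 2.8300)
= 25 * 4.3900
= 109.7500

109.7500


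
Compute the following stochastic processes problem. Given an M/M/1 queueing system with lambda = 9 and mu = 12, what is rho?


rho = lambda/mu
= 9/12
= 0.7500

0.7500


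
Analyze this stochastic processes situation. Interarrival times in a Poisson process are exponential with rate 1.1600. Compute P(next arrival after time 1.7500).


P(X > t) = exp(-lambda * t)
= exp(-1.1600 * 1.7500)
= exp(-2.0300) = 0.1313

0.1313


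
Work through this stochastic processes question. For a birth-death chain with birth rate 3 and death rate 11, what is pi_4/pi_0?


For birth-death process, pi_n/pi_0 = (lambda/mu)^n
= (3/11)^4
= 0.0055

0.0055


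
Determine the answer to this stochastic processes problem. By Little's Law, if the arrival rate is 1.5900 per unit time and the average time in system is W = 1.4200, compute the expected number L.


Little's Law: L = lambda * W
= 1.5900 * 1.4200
= 2.2578

2.2578
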